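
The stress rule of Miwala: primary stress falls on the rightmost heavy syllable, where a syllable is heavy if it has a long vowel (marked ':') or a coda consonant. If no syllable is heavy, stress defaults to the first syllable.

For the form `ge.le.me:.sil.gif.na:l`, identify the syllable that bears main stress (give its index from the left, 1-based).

Weights: 1 ge L, 2 le L, 3 me: H, 4 sil H, 5 gif H, 6 na:l H.
Heavy syllables in the domain: 3, 4, 5, 6. The rightmost is syllable 6 (na:l).
Primary stress: syllable 6 → ge.le.me:.sil.gif.ˈna:l.

6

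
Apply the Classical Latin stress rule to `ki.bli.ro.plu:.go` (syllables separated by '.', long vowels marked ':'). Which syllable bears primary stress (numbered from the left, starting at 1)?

Classical Latin: stress the penult if heavy (long vowel or closed), else the antepenult.
Weights: 3 ro L, 4 plu: H, 5 go L.
The penult (syllable 4, plu:) is heavy, so it takes stress.
Stress on syllable 4: ki.bli.ro.ˈplu:.go.

4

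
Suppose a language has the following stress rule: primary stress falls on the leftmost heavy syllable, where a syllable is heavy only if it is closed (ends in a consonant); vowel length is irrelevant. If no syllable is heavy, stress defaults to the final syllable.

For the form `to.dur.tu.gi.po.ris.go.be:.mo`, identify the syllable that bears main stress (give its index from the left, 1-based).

2

Weights: 1 to L, 2 dur H, 3 tu L, 4 gi L, 5 po L, 6 ris H, 7 go L, 8 be: L, 9 mo L.
Heavy syllables in the domain: 2, 6. The leftmost is syllable 2 (dur).
Primary stress: syllable 2 → to.ˈdur.tu.gi.po.ris.go.be:.mo.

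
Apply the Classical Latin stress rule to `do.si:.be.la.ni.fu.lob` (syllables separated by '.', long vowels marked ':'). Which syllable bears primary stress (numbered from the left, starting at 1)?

Classical Latin: stress the penult if heavy (long vowel or closed), else the antepenult.
Weights: 5 ni L, 6 fu L, 7 lob H.
The penult (syllable 6, fu) is light, so stress falls on the antepenult (syllable 5, ni).
Stress on syllable 5: do.si:.be.la.ˈni.fu.lob.

5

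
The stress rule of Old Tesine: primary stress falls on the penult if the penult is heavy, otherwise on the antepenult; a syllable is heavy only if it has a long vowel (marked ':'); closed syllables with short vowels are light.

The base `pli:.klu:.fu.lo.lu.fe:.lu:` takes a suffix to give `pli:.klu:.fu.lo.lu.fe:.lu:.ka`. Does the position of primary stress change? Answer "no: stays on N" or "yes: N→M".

Base `pli:.klu:.fu.lo.lu.fe:.lu:` (7 syllables):
  Weights: 5 lu L, 6 fe: H, 7 lu: H.
  The penult (syllable 6, fe:) is heavy, so it takes stress.
  → primary stress on syllable 6.
Suffixed `pli:.klu:.fu.lo.lu.fe:.lu:.ka` (8 syllables):
  Weights: 6 fe: H, 7 lu: H, 8 ka L.
  The penult (syllable 7, lu:) is heavy, so it takes stress.
  → primary stress on syllable 7.

yes: 6→7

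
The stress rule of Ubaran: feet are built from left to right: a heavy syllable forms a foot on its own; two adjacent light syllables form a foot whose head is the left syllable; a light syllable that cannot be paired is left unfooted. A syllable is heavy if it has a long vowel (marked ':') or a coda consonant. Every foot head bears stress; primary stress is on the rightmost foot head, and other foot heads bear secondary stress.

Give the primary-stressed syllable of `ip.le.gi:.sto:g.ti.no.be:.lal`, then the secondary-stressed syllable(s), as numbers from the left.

Weights: 1 ip H, 2 le L, 3 gi: H, 4 sto:g H, 5 ti L, 6 no L, 7 be: H, 8 lal H.
Parse left to right (heavy = foot alone; LL = one foot; stranded L unfooted): (ˈip) le (ˈgi:) (ˈsto:g) (ˈti.no) (ˈbe:) (ˈlal).
Foot heads: 1, 3, 4, 5, 7, 8.
Primary stress on the rightmost head = syllable 8.
Secondary stress on 1, 3, 4, 5, 7: ˌip.le.ˌgi:.ˌsto:g.ˌti.no.ˌbe:.ˈlal.

primary 8, secondary 1, 3, 4, 5, 7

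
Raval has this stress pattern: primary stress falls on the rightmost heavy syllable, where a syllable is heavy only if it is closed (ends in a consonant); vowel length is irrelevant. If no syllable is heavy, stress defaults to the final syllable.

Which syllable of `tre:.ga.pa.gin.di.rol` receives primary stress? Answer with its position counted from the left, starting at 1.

Weights: 1 tre: L, 2 ga L, 3 pa L, 4 gin H, 5 di L, 6 rol H.
Heavy syllables in the domain: 4, 6. The rightmost is syllable 6 (rol).
Primary stress: syllable 6 → tre:.ga.pa.gin.di.ˈrol.

6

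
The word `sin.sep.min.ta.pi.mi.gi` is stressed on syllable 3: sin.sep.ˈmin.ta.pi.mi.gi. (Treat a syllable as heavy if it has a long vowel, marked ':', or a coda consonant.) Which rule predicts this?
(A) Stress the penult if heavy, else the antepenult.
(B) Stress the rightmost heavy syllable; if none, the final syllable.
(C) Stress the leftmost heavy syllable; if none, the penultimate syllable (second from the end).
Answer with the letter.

B

Rule A → syllable 5 (observed: 3).
Rule B → syllable 3 ✓.
Rule C → syllable 1 (observed: 3).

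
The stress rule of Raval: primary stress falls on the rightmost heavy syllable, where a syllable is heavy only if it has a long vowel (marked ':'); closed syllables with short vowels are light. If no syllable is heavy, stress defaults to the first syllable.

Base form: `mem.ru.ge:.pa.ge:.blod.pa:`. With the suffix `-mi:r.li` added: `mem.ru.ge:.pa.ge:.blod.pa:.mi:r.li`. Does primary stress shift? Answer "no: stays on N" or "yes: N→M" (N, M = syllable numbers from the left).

Base `mem.ru.ge:.pa.ge:.blod.pa:` (7 syllables):
  Weights: 1 mem L, 2 ru L, 3 ge: H, 4 pa L, 5 ge: H, 6 blod L, 7 pa: H.
  Heavy syllables in the domain: 3, 5, 7. The rightmost is syllable 7 (pa:).
  → primary stress on syllable 7.
Suffixed `mem.ru.ge:.pa.ge:.blod.pa:.mi:r.li` (9 syllables):
  Weights: 1 mem L, 2 ru L, 3 ge: H, 4 pa L, 5 ge: H, 6 blod L, 7 pa: H, 8 mi:r H, 9 li L.
  Heavy syllables in the domain: 3, 5, 7, 8. The rightmost is syllable 8 (mi:r).
  → primary stress on syllable 8.

yes: 7→8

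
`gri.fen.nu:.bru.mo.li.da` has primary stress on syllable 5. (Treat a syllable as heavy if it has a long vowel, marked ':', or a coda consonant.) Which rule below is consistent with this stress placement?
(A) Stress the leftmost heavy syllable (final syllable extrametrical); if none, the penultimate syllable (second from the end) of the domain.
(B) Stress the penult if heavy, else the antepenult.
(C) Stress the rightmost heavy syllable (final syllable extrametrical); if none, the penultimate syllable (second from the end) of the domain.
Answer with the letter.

Rule A → syllable 2 (observed: 5).
Rule B → syllable 5 ✓.
Rule C → syllable 3 (observed: 5).

B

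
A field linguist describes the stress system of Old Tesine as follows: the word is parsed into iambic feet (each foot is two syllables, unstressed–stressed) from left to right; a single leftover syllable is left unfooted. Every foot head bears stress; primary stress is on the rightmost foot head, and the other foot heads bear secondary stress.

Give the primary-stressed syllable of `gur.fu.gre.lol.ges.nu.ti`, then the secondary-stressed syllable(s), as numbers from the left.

primary 6, secondary 2, 4

Parse left to right into iambic (σˈσ) feet: (gur.ˈfu) (gre.ˈlol) (ges.ˈnu) ti. Syllable 7 is left unfooted.
Foot heads (stressed positions): 2, 4, 6.
End Rule Rightmost: primary stress on the rightmost head = syllable 6.
Secondary stress on 2, 4: gur.ˌfu.gre.ˌlol.ges.ˈnu.ti.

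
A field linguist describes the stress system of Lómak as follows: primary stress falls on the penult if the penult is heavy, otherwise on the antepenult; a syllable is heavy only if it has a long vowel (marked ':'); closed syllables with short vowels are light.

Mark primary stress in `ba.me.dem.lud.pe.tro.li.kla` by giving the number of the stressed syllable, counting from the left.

6

Weights: 6 tro L, 7 li L, 8 kla L.
The penult (syllable 7, li) is light, so stress falls on the antepenult (syllable 6, tro).
Primary stress: syllable 6 → ba.me.dem.lud.pe.ˈtro.li.kla.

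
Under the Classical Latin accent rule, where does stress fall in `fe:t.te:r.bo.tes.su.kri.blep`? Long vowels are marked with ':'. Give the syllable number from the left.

Classical Latin: stress the penult if heavy (long vowel or closed), else the antepenult.
Weights: 5 su L, 6 kri L, 7 blep H.
The penult (syllable 6, kri) is light, so stress falls on the antepenult (syllable 5, su).
Stress on syllable 5: fe:t.te:r.bo.tes.ˈsu.kri.blep.

5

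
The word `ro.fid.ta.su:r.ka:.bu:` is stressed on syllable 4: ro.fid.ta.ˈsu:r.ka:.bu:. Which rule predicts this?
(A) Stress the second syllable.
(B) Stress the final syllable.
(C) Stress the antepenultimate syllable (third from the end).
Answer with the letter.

Rule A → syllable 2 (observed: 4).
Rule B → syllable 6 (observed: 4).
Rule C → syllable 4 ✓.

C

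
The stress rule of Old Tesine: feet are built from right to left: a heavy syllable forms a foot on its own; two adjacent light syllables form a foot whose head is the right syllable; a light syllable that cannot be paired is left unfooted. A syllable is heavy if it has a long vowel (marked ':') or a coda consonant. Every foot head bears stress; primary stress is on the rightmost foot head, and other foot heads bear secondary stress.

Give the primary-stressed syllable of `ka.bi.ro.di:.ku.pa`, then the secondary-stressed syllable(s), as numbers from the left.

Weights: 1 ka L, 2 bi L, 3 ro L, 4 di: H, 5 ku L, 6 pa L.
Parse right to left (heavy = foot alone; LL = one foot; stranded L unfooted): ka (bi.ˈro) (ˈdi:) (ku.ˈpa).
Foot heads: 3, 4, 6.
Primary stress on the rightmost head = syllable 6.
Secondary stress on 3, 4: ka.bi.ˌro.ˌdi:.ku.ˈpa.

primary 6, secondary 3, 4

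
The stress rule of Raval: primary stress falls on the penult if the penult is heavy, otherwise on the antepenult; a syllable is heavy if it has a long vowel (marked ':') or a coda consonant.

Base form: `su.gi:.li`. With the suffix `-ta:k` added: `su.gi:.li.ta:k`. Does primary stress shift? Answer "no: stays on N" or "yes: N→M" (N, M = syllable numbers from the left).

Base `su.gi:.li` (3 syllables):
  Weights: 1 su L, 2 gi: H, 3 li L.
  The penult (syllable 2, gi:) is heavy, so it takes stress.
  → primary stress on syllable 2.
Suffixed `su.gi:.li.ta:k` (4 syllables):
  Weights: 2 gi: H, 3 li L, 4 ta:k H.
  The penult (syllable 3, li) is light, so stress falls on the antepenult (syllable 2, gi:).
  → primary stress on syllable 2.

no: stays on 2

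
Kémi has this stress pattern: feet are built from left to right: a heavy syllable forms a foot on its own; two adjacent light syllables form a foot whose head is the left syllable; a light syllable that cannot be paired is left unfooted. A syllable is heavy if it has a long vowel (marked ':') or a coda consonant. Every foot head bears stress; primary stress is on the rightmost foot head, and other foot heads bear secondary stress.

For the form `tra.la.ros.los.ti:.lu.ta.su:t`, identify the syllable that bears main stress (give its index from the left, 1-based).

Weights: 1 tra L, 2 la L, 3 ros H, 4 los H, 5 ti: H, 6 lu L, 7 ta L, 8 su:t H.
Parse left to right (heavy = foot alone; LL = one foot; stranded L unfooted): (ˈtra.la) (ˈros) (ˈlos) (ˈti:) (ˈlu.ta) (ˈsu:t).
Foot heads: 1, 3, 4, 5, 6, 8.
Primary stress on the rightmost head = syllable 8.
Primary stress: syllable 8 → tra.la.ros.los.ti:.lu.ta.ˈsu:t.

8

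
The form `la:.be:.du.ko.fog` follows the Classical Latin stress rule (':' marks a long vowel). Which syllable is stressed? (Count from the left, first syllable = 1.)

Classical Latin: stress the penult if heavy (long vowel or closed), else the antepenult.
Weights: 3 du L, 4 ko L, 5 fog H.
The penult (syllable 4, ko) is light, so stress falls on the antepenult (syllable 3, du).
Stress on syllable 3: la:.be:.ˈdu.ko.fog.

3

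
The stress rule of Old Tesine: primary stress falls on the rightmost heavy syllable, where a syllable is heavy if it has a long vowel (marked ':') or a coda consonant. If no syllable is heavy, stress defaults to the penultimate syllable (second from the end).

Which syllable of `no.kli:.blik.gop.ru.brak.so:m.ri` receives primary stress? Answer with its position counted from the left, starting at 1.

Weights: 1 no L, 2 kli: H, 3 blik H, 4 gop H, 5 ru L, 6 brak H, 7 so:m H, 8 ri L.
Heavy syllables in the domain: 2, 3, 4, 6, 7. The rightmost is syllable 7 (so:m).
Primary stress: syllable 7 → no.kli:.blik.gop.ru.brak.ˈso:m.ri.

7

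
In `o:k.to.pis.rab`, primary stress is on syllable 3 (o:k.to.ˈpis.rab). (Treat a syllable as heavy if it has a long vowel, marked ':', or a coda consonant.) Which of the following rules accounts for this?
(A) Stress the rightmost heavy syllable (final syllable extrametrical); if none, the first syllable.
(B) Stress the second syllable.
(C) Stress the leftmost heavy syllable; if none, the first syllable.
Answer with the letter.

Rule A → syllable 3 ✓.
Rule B → syllable 2 (observed: 3).
Rule C → syllable 1 (observed: 3).

A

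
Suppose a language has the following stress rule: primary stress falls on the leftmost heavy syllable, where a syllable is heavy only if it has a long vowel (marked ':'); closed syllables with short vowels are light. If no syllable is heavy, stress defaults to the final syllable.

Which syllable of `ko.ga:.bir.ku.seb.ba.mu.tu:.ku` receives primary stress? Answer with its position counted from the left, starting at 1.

Weights: 1 ko L, 2 ga: H, 3 bir L, 4 ku L, 5 seb L, 6 ba L, 7 mu L, 8 tu: H, 9 ku L.
Heavy syllables in the domain: 2, 8. The leftmost is syllable 2 (ga:).
Primary stress: syllable 2 → ko.ˈga:.bir.ku.seb.ba.mu.tu:.ku.

2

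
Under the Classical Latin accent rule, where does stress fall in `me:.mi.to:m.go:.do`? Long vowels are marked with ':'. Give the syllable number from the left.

4

Classical Latin: stress the penult if heavy (long vowel or closed), else the antepenult.
Weights: 3 to:m H, 4 go: H, 5 do L.
The penult (syllable 4, go:) is heavy, so it takes stress.
Stress on syllable 4: me:.mi.to:m.ˈgo:.do.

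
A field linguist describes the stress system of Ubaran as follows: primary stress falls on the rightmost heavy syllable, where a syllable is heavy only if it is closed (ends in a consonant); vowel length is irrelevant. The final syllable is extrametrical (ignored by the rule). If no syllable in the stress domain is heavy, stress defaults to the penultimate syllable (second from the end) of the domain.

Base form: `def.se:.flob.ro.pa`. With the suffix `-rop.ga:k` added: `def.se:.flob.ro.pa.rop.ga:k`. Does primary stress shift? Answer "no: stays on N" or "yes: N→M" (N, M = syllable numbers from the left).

yes: 3→6

Base `def.se:.flob.ro.pa` (5 syllables):
  The final syllable (5, pa) is extrametrical; the stress domain is syllables 1–4.
  Weights: 1 def H, 2 se: L, 3 flob H, 4 ro L.
  Heavy syllables in the domain: 1, 3. The rightmost is syllable 3 (flob).
  → primary stress on syllable 3.
Suffixed `def.se:.flob.ro.pa.rop.ga:k` (7 syllables):
  The final syllable (7, ga:k) is extrametrical; the stress domain is syllables 1–6.
  Weights: 1 def H, 2 se: L, 3 flob H, 4 ro L, 5 pa L, 6 rop H.
  Heavy syllables in the domain: 1, 3, 6. The rightmost is syllable 6 (rop).
  → primary stress on syllable 6.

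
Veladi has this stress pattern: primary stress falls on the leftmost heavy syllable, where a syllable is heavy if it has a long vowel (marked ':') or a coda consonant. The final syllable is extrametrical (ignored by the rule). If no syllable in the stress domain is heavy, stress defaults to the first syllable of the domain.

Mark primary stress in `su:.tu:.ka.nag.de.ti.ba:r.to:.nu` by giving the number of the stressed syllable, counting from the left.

The final syllable (9, nu) is extrametrical; the stress domain is syllables 1–8.
Weights: 1 su: H, 2 tu: H, 3 ka L, 4 nag H, 5 de L, 6 ti L, 7 ba:r H, 8 to: H.
Heavy syllables in the domain: 1, 2, 4, 7, 8. The leftmost is syllable 1 (su:).
Primary stress: syllable 1 → ˈsu:.tu:.ka.nag.de.ti.ba:r.to:.nu.

1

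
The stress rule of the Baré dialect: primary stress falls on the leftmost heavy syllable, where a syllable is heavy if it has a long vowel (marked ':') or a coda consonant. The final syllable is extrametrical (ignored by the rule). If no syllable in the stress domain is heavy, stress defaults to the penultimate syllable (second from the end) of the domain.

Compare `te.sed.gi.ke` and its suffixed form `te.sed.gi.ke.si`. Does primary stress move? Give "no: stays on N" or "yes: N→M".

no: stays on 2

Base `te.sed.gi.ke` (4 syllables):
  The final syllable (4, ke) is extrametrical; the stress domain is syllables 1–3.
  Weights: 1 te L, 2 sed H, 3 gi L.
  Heavy syllables in the domain: 2. The leftmost is syllable 2 (sed).
  → primary stress on syllable 2.
Suffixed `te.sed.gi.ke.si` (5 syllables):
  The final syllable (5, si) is extrametrical; the stress domain is syllables 1–4.
  Weights: 1 te L, 2 sed H, 3 gi L, 4 ke L.
  Heavy syllables in the domain: 2. The leftmost is syllable 2 (sed).
  → primary stress on syllable 2.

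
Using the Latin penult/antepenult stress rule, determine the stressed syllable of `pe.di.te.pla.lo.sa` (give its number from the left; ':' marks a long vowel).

Classical Latin: stress the penult if heavy (long vowel or closed), else the antepenult.
Weights: 4 pla L, 5 lo L, 6 sa L.
The penult (syllable 5, lo) is light, so stress falls on the antepenult (syllable 4, pla).
Stress on syllable 4: pe.di.te.ˈpla.lo.sa.

4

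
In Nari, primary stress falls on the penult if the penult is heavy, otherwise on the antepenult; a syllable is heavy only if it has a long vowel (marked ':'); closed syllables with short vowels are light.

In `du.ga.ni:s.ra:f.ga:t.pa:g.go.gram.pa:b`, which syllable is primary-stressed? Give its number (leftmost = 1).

7

Weights: 7 go L, 8 gram L, 9 pa:b H.
The penult (syllable 8, gram) is light, so stress falls on the antepenult (syllable 7, go).
Primary stress: syllable 7 → du.ga.ni:s.ra:f.ga:t.pa:g.ˈgo.gram.pa:b.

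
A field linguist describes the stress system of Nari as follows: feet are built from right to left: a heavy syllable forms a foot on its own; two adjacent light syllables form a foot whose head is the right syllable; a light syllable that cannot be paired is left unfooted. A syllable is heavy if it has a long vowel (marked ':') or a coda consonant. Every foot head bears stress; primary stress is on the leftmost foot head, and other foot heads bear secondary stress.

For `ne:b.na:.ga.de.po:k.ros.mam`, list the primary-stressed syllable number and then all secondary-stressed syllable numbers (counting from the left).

Weights: 1 ne:b H, 2 na: H, 3 ga L, 4 de L, 5 po:k H, 6 ros H, 7 mam H.
Parse right to left (heavy = foot alone; LL = one foot; stranded L unfooted): (ˈne:b) (ˈna:) (ga.ˈde) (ˈpo:k) (ˈros) (ˈmam).
Foot heads: 1, 2, 4, 5, 6, 7.
Primary stress on the leftmost head = syllable 1.
Secondary stress on 2, 4, 5, 6, 7: ˈne:b.ˌna:.ga.ˌde.ˌpo:k.ˌros.ˌmam.

primary 1, secondary 2, 4, 5, 6, 7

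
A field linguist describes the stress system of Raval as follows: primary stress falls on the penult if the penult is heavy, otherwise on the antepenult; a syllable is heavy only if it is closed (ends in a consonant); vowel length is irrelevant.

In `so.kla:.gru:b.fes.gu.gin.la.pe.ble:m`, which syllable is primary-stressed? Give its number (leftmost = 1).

7

Weights: 7 la L, 8 pe L, 9 ble:m H.
The penult (syllable 8, pe) is light, so stress falls on the antepenult (syllable 7, la).
Primary stress: syllable 7 → so.kla:.gru:b.fes.gu.gin.ˈla.pe.ble:m.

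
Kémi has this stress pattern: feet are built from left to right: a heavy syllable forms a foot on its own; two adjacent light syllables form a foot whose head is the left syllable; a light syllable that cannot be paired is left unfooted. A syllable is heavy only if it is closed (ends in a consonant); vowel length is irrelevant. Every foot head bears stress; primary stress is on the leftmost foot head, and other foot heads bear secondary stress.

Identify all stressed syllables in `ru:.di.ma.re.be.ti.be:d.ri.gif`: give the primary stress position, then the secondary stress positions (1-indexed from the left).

primary 1, secondary 3, 5, 7, 9

Weights: 1 ru: L, 2 di L, 3 ma L, 4 re L, 5 be L, 6 ti L, 7 be:d H, 8 ri L, 9 gif H.
Parse left to right (heavy = foot alone; LL = one foot; stranded L unfooted): (ˈru:.di) (ˈma.re) (ˈbe.ti) (ˈbe:d) ri (ˈgif).
Foot heads: 1, 3, 5, 7, 9.
Primary stress on the leftmost head = syllable 1.
Secondary stress on 3, 5, 7, 9: ˈru:.di.ˌma.re.ˌbe.ti.ˌbe:d.ri.ˌgif.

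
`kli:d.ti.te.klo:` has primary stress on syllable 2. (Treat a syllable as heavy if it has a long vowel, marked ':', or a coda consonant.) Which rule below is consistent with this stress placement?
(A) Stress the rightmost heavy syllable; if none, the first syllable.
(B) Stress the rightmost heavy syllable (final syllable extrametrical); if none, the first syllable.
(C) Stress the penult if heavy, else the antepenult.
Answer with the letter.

Rule A → syllable 4 (observed: 2).
Rule B → syllable 1 (observed: 2).
Rule C → syllable 2 ✓.

C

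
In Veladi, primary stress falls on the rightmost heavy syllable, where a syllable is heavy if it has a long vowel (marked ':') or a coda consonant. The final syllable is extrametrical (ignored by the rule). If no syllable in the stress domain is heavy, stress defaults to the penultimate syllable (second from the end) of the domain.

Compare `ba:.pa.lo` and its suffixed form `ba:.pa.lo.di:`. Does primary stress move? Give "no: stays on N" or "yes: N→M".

Base `ba:.pa.lo` (3 syllables):
  The final syllable (3, lo) is extrametrical; the stress domain is syllables 1–2.
  Weights: 1 ba: H, 2 pa L.
  Heavy syllables in the domain: 1. The rightmost is syllable 1 (ba:).
  → primary stress on syllable 1.
Suffixed `ba:.pa.lo.di:` (4 syllables):
  The final syllable (4, di:) is extrametrical; the stress domain is syllables 1–3.
  Weights: 1 ba: H, 2 pa L, 3 lo L.
  Heavy syllables in the domain: 1. The rightmost is syllable 1 (ba:).
  → primary stress on syllable 1.

no: stays on 1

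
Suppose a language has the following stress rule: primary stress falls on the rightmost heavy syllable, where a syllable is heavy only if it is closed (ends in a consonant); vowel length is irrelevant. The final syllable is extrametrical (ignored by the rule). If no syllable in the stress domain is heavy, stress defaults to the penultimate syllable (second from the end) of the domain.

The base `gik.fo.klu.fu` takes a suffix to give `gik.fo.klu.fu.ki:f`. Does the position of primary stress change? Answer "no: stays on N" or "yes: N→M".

no: stays on 1

Base `gik.fo.klu.fu` (4 syllables):
  The final syllable (4, fu) is extrametrical; the stress domain is syllables 1–3.
  Weights: 1 gik H, 2 fo L, 3 klu L.
  Heavy syllables in the domain: 1. The rightmost is syllable 1 (gik).
  → primary stress on syllable 1.
Suffixed `gik.fo.klu.fu.ki:f` (5 syllables):
  The final syllable (5, ki:f) is extrametrical; the stress domain is syllables 1–4.
  Weights: 1 gik H, 2 fo L, 3 klu L, 4 fu L.
  Heavy syllables in the domain: 1. The rightmost is syllable 1 (gik).
  → primary stress on syllable 1.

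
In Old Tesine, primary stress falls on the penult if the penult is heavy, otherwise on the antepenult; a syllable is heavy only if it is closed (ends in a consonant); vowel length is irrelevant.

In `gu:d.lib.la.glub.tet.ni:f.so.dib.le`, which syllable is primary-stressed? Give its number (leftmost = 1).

Weights: 7 so L, 8 dib H, 9 le L.
The penult (syllable 8, dib) is heavy, so it takes stress.
Primary stress: syllable 8 → gu:d.lib.la.glub.tet.ni:f.so.ˈdib.le.

8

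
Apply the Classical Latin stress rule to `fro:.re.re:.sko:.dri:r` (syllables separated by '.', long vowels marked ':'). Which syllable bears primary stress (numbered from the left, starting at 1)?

Classical Latin: stress the penult if heavy (long vowel or closed), else the antepenult.
Weights: 3 re: H, 4 sko: H, 5 dri:r H.
The penult (syllable 4, sko:) is heavy, so it takes stress.
Stress on syllable 4: fro:.re.re:.ˈsko:.dri:r.

4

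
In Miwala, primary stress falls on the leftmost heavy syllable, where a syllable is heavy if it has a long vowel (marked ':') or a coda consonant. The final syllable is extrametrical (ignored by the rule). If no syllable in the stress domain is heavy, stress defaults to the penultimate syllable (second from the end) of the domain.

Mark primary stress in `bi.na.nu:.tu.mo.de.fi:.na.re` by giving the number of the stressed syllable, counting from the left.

3

The final syllable (9, re) is extrametrical; the stress domain is syllables 1–8.
Weights: 1 bi L, 2 na L, 3 nu: H, 4 tu L, 5 mo L, 6 de L, 7 fi: H, 8 na L.
Heavy syllables in the domain: 3, 7. The leftmost is syllable 3 (nu:).
Primary stress: syllable 3 → bi.na.ˈnu:.tu.mo.de.fi:.na.re.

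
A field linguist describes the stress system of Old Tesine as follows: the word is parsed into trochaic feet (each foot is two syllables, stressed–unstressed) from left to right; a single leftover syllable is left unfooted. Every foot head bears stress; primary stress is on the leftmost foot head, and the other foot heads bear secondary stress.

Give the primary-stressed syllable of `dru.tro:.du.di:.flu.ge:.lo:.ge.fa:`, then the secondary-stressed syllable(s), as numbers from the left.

primary 1, secondary 3, 5, 7

Parse left to right into trochaic (ˈσσ) feet: (ˈdru.tro:) (ˈdu.di:) (ˈflu.ge:) (ˈlo:.ge) fa:. Syllable 9 is left unfooted.
Foot heads (stressed positions): 1, 3, 5, 7.
End Rule Leftmost: primary stress on the leftmost head = syllable 1.
Secondary stress on 3, 5, 7: ˈdru.tro:.ˌdu.di:.ˌflu.ge:.ˌlo:.ge.fa:.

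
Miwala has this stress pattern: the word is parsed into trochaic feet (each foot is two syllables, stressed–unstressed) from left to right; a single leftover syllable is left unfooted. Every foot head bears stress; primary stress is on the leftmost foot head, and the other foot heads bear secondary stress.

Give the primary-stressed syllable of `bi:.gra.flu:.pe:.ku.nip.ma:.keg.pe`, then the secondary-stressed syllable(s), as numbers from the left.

primary 1, secondary 3, 5, 7

Parse left to right into trochaic (ˈσσ) feet: (ˈbi:.gra) (ˈflu:.pe:) (ˈku.nip) (ˈma:.keg) pe. Syllable 9 is left unfooted.
Foot heads (stressed positions): 1, 3, 5, 7.
End Rule Leftmost: primary stress on the leftmost head = syllable 1.
Secondary stress on 3, 5, 7: ˈbi:.gra.ˌflu:.pe:.ˌku.nip.ˌma:.keg.pe.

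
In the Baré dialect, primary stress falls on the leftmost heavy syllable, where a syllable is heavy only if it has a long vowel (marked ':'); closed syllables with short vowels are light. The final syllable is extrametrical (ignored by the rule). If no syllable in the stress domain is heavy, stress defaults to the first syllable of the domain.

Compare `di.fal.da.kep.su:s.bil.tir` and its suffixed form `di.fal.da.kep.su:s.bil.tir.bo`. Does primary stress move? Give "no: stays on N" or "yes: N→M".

Base `di.fal.da.kep.su:s.bil.tir` (7 syllables):
  The final syllable (7, tir) is extrametrical; the stress domain is syllables 1–6.
  Weights: 1 di L, 2 fal L, 3 da L, 4 kep L, 5 su:s H, 6 bil L.
  Heavy syllables in the domain: 5. The leftmost is syllable 5 (su:s).
  → primary stress on syllable 5.
Suffixed `di.fal.da.kep.su:s.bil.tir.bo` (8 syllables):
  The final syllable (8, bo) is extrametrical; the stress domain is syllables 1–7.
  Weights: 1 di L, 2 fal L, 3 da L, 4 kep L, 5 su:s H, 6 bil L, 7 tir L.
  Heavy syllables in the domain: 5. The leftmost is syllable 5 (su:s).
  → primary stress on syllable 5.

no: stays on 5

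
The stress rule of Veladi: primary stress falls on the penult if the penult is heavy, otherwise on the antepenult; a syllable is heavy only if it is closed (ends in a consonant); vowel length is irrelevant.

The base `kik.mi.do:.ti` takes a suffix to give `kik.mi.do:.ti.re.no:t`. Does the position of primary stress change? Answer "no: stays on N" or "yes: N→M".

yes: 2→4

Base `kik.mi.do:.ti` (4 syllables):
  Weights: 2 mi L, 3 do: L, 4 ti L.
  The penult (syllable 3, do:) is light, so stress falls on the antepenult (syllable 2, mi).
  → primary stress on syllable 2.
Suffixed `kik.mi.do:.ti.re.no:t` (6 syllables):
  Weights: 4 ti L, 5 re L, 6 no:t H.
  The penult (syllable 5, re) is light, so stress falls on the antepenult (syllable 4, ti).
  → primary stress on syllable 4.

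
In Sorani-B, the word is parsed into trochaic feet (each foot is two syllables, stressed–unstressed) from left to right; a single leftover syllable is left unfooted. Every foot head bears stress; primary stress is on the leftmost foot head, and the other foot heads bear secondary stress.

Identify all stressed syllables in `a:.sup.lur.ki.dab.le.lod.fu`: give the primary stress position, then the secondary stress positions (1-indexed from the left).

primary 1, secondary 3, 5, 7

Parse left to right into trochaic (ˈσσ) feet: (ˈa:.sup) (ˈlur.ki) (ˈdab.le) (ˈlod.fu).
Foot heads (stressed positions): 1, 3, 5, 7.
End Rule Leftmost: primary stress on the leftmost head = syllable 1.
Secondary stress on 3, 5, 7: ˈa:.sup.ˌlur.ki.ˌdab.le.ˌlod.fu.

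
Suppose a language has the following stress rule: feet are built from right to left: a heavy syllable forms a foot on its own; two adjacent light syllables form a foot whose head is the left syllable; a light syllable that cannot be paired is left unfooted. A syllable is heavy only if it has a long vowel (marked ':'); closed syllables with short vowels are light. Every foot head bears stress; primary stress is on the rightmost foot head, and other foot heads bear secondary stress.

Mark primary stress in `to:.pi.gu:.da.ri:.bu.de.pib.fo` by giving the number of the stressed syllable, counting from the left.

8

Weights: 1 to: H, 2 pi L, 3 gu: H, 4 da L, 5 ri: H, 6 bu L, 7 de L, 8 pib L, 9 fo L.
Parse right to left (heavy = foot alone; LL = one foot; stranded L unfooted): (ˈto:) pi (ˈgu:) da (ˈri:) (ˈbu.de) (ˈpib.fo).
Foot heads: 1, 3, 5, 6, 8.
Primary stress on the rightmost head = syllable 8.
Primary stress: syllable 8 → to:.pi.gu:.da.ri:.bu.de.ˈpib.fo.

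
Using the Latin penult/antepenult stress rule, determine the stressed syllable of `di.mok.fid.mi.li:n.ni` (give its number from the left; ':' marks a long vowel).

Classical Latin: stress the penult if heavy (long vowel or closed), else the antepenult.
Weights: 4 mi L, 5 li:n H, 6 ni L.
The penult (syllable 5, li:n) is heavy, so it takes stress.
Stress on syllable 5: di.mok.fid.mi.ˈli:n.ni.

5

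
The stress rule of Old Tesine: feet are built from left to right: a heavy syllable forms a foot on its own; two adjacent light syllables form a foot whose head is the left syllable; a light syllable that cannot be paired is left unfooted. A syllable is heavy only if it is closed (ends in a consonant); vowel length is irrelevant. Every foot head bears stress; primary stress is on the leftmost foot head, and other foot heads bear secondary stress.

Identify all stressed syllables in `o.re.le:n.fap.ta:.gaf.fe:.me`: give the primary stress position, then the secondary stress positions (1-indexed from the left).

primary 1, secondary 3, 4, 6, 7

Weights: 1 o L, 2 re L, 3 le:n H, 4 fap H, 5 ta: L, 6 gaf H, 7 fe: L, 8 me L.
Parse left to right (heavy = foot alone; LL = one foot; stranded L unfooted): (ˈo.re) (ˈle:n) (ˈfap) ta: (ˈgaf) (ˈfe:.me).
Foot heads: 1, 3, 4, 6, 7.
Primary stress on the leftmost head = syllable 1.
Secondary stress on 3, 4, 6, 7: ˈo.re.ˌle:n.ˌfap.ta:.ˌgaf.ˌfe:.me.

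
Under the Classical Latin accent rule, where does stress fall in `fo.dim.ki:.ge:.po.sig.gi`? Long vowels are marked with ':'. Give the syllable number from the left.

6

Classical Latin: stress the penult if heavy (long vowel or closed), else the antepenult.
Weights: 5 po L, 6 sig H, 7 gi L.
The penult (syllable 6, sig) is heavy, so it takes stress.
Stress on syllable 6: fo.dim.ki:.ge:.po.ˈsig.gi.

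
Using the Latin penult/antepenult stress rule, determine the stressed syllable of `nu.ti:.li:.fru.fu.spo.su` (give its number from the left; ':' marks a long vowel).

5

Classical Latin: stress the penult if heavy (long vowel or closed), else the antepenult.
Weights: 5 fu L, 6 spo L, 7 su L.
The penult (syllable 6, spo) is light, so stress falls on the antepenult (syllable 5, fu).
Stress on syllable 5: nu.ti:.li:.fru.ˈfu.spo.su.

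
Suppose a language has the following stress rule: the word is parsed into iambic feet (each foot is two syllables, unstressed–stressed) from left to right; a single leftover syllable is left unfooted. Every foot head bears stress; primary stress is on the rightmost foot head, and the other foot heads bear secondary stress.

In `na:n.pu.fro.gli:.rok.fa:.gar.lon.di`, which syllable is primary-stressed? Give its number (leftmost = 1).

8

Parse left to right into iambic (σˈσ) feet: (na:n.ˈpu) (fro.ˈgli:) (rok.ˈfa:) (gar.ˈlon) di. Syllable 9 is left unfooted.
Foot heads (stressed positions): 2, 4, 6, 8.
End Rule Rightmost: primary stress on the rightmost head = syllable 8.
Primary stress: syllable 8 → na:n.pu.fro.gli:.rok.fa:.gar.ˈlon.di.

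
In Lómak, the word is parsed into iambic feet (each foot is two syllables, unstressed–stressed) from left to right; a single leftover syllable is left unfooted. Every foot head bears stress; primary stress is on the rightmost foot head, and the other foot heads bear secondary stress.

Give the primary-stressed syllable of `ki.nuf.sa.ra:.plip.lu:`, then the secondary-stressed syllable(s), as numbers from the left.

primary 6, secondary 2, 4

Parse left to right into iambic (σˈσ) feet: (ki.ˈnuf) (sa.ˈra:) (plip.ˈlu:).
Foot heads (stressed positions): 2, 4, 6.
End Rule Rightmost: primary stress on the rightmost head = syllable 6.
Secondary stress on 2, 4: ki.ˌnuf.sa.ˌra:.plip.ˈlu:.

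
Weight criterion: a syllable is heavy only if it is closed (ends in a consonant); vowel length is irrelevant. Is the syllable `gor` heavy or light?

heavy

`gor`: short vowel, closed (coda /r/). Closed (coda /r/) → heavy.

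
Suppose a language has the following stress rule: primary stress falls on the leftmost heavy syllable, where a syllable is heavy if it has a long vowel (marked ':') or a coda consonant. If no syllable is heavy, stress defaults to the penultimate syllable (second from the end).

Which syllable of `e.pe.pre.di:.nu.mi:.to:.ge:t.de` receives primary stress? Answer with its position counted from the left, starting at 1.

4

Weights: 1 e L, 2 pe L, 3 pre L, 4 di: H, 5 nu L, 6 mi: H, 7 to: H, 8 ge:t H, 9 de L.
Heavy syllables in the domain: 4, 6, 7, 8. The leftmost is syllable 4 (di:).
Primary stress: syllable 4 → e.pe.pre.ˈdi:.nu.mi:.to:.ge:t.de.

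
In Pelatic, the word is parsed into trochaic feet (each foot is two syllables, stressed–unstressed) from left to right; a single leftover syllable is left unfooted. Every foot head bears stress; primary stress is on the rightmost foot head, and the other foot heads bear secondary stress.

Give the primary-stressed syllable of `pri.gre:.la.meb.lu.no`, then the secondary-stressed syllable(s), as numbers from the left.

Parse left to right into trochaic (ˈσσ) feet: (ˈpri.gre:) (ˈla.meb) (ˈlu.no).
Foot heads (stressed positions): 1, 3, 5.
End Rule Rightmost: primary stress on the rightmost head = syllable 5.
Secondary stress on 1, 3: ˌpri.gre:.ˌla.meb.ˈlu.no.

primary 5, secondary 1, 3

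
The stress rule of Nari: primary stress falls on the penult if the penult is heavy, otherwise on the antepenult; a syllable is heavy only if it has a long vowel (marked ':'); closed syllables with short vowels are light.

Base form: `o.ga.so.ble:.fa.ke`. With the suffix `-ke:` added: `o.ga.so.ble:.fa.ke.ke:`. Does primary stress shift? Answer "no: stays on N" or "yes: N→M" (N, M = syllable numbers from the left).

yes: 4→5

Base `o.ga.so.ble:.fa.ke` (6 syllables):
  Weights: 4 ble: H, 5 fa L, 6 ke L.
  The penult (syllable 5, fa) is light, so stress falls on the antepenult (syllable 4, ble:).
  → primary stress on syllable 4.
Suffixed `o.ga.so.ble:.fa.ke.ke:` (7 syllables):
  Weights: 5 fa L, 6 ke L, 7 ke: H.
  The penult (syllable 6, ke) is light, so stress falls on the antepenult (syllable 5, fa).
  → primary stress on syllable 5.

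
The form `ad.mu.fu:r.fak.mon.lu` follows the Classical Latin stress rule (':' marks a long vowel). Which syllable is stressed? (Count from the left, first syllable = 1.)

Classical Latin: stress the penult if heavy (long vowel or closed), else the antepenult.
Weights: 4 fak H, 5 mon H, 6 lu L.
The penult (syllable 5, mon) is heavy, so it takes stress.
Stress on syllable 5: ad.mu.fu:r.fak.ˈmon.lu.

5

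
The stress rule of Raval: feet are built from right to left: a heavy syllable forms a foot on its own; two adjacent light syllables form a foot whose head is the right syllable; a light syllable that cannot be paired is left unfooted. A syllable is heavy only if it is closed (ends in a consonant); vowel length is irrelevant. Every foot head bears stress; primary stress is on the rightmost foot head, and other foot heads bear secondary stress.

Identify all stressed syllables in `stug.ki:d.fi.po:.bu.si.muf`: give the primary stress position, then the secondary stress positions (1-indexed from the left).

Weights: 1 stug H, 2 ki:d H, 3 fi L, 4 po: L, 5 bu L, 6 si L, 7 muf H.
Parse right to left (heavy = foot alone; LL = one foot; stranded L unfooted): (ˈstug) (ˈki:d) (fi.ˈpo:) (bu.ˈsi) (ˈmuf).
Foot heads: 1, 2, 4, 6, 7.
Primary stress on the rightmost head = syllable 7.
Secondary stress on 1, 2, 4, 6: ˌstug.ˌki:d.fi.ˌpo:.bu.ˌsi.ˈmuf.

primary 7, secondary 1, 2, 4, 6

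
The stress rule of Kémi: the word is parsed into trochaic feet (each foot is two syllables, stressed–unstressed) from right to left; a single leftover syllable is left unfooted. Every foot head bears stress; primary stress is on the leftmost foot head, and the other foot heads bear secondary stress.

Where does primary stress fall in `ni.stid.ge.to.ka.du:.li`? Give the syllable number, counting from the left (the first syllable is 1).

2

Parse right to left into trochaic (ˈσσ) feet: ni (ˈstid.ge) (ˈto.ka) (ˈdu:.li). Syllable 1 is left unfooted.
Foot heads (stressed positions): 2, 4, 6.
End Rule Leftmost: primary stress on the leftmost head = syllable 2.
Primary stress: syllable 2 → ni.ˈstid.ge.to.ka.du:.li.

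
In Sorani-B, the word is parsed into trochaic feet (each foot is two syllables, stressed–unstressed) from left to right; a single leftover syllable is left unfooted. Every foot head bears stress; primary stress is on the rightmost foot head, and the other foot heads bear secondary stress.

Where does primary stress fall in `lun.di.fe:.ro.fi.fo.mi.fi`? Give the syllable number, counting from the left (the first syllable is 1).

Parse left to right into trochaic (ˈσσ) feet: (ˈlun.di) (ˈfe:.ro) (ˈfi.fo) (ˈmi.fi).
Foot heads (stressed positions): 1, 3, 5, 7.
End Rule Rightmost: primary stress on the rightmost head = syllable 7.
Primary stress: syllable 7 → lun.di.fe:.ro.fi.fo.ˈmi.fi.

7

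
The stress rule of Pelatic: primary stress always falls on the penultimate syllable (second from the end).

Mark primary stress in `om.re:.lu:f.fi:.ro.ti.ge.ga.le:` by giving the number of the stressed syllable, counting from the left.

The word has 9 syllables; the penultimate syllable (second from the end) is syllable 8 (ga).
Primary stress: syllable 8 → om.re:.lu:f.fi:.ro.ti.ge.ˈga.le:.

8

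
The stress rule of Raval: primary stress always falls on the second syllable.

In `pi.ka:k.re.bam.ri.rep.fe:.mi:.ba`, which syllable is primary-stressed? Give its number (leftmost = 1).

The word has 9 syllables; the second syllable is syllable 2 (ka:k).
Primary stress: syllable 2 → pi.ˈka:k.re.bam.ri.rep.fe:.mi:.ba.

2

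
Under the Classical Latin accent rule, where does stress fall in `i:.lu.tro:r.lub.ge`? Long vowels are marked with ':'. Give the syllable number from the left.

4

Classical Latin: stress the penult if heavy (long vowel or closed), else the antepenult.
Weights: 3 tro:r H, 4 lub H, 5 ge L.
The penult (syllable 4, lub) is heavy, so it takes stress.
Stress on syllable 4: i:.lu.tro:r.ˈlub.ge.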